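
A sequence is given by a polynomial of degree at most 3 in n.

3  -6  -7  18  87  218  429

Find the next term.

738

D1: -9, -1, 25, 69, 131, 211
D2: 8, 26, 44, 62, 80
D3: 18, 18, 18, 18
Third differences constant at 18.
80 + 18 = 98;  211 + 98 = 309;  429 + 309 = 738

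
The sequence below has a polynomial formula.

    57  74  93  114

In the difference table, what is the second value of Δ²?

2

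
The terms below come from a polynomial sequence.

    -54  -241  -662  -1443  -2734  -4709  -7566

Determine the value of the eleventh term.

-32614

First differences: -187  -421  -781  -1291  -1975  -2857
Second differences: -234  -360  -510  -684  -882
Third differences: -126  -150  -174  -198
Fourth differences: -24  -24  -24
The fourth differences are constant (-24).
-198 − 24 = -222;  -882 − 222 = -1104;  -2857 − 1104 = -3961;  -7566 − 3961 = -11527
-222 − 24 = -246;  -1104 − 246 = -1350;  -3961 − 1350 = -5311;  -11527 − 5311 = -16838
-246 − 24 = -270;  -1350 − 270 = -1620;  -5311 − 1620 = -6931;  -16838 − 6931 = -23769
-270 − 24 = -294;  -1620 − 294 = -1914;  -6931 − 1914 = -8845;  -23769 − 8845 = -32614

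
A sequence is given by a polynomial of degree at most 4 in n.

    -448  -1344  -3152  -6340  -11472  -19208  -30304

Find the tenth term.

-92752

Δ: -896, -1808, -3188, -5132, -7736, -11096
Δ²: -912, -1380, -1944, -2604, -3360
Δ³: -468, -564, -660, -756
Δ⁴: -96, -96, -96
The fourth differences are constant (-96).
-756 − 96 = -852;  -3360 − 852 = -4212;  -11096 − 4212 = -15308;  -30304 − 15308 = -45612
-852 − 96 = -948;  -4212 − 948 = -5160;  -15308 − 5160 = -20468;  -45612 − 20468 = -66080
-948 − 96 = -1044;  -5160 − 1044 = -6204;  -20468 − 6204 = -26672;  -66080 − 26672 = -92752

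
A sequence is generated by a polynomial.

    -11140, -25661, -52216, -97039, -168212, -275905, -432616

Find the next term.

-653411

First differences: -14521  -26555  -44823  -71173  -107693  -156711
Second differences: -12034  -18268  -26350  -36520  -49018
Third differences: -6234  -8082  -10170  -12498
Fourth differences: -1848  -2088  -2328
Fifth differences: -240  -240
Fifth differences constant at -240.
-2328 − 240 = -2568;  -12498 − 2568 = -15066;  -49018 − 15066 = -64084;  -156711 − 64084 = -220795;  -432616 − 220795 = -653411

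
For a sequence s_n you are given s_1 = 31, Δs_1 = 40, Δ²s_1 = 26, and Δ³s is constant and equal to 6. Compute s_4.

235

Build the table forward from the leading diagonal:
D3: 6  6  6  6
D2: 26  32  38  44
D1: 40  66  98  136
s: 31  71  137  235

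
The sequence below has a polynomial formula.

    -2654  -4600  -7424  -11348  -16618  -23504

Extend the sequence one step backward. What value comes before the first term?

-1946  -2824  -3924  -5270  -6886
-878  -1100  -1346  -1616
-222  -246  -270
-24  -24
The fourth differences are constant at -24.
Work back: -222 + 24 = -198;  -878 + 198 = -680;  -1946 + 680 = -1266;  -2654 + 1266 = -1388

-1388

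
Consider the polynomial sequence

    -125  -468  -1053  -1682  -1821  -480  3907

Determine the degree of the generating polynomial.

5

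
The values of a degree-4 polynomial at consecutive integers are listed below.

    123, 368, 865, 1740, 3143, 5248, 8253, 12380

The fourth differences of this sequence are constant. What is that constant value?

D1: 245, 497, 875, 1403, 2105, 3005, 4127
D2: 252, 378, 528, 702, 900, 1122
D3: 126, 150, 174, 198, 222
D4: 24, 24, 24, 24

24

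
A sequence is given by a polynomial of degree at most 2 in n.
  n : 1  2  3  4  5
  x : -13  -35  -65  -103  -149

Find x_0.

1

Δ: -22, -30, -38, -46
Δ²: -8, -8, -8
The second differences are constant at -8.
Work back: -22 + 8 = -14;  -13 + 14 = 1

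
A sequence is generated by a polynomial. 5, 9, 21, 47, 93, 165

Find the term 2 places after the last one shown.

411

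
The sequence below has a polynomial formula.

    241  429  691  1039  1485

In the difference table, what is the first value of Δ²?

First differences: 188, 262, 348, 446
Second differences: 74, 86, 98
Third differences: 12, 12

74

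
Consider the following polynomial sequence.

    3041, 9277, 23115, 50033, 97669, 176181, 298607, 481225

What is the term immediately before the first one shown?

6236  13838  26918  47636  78512  122426  182618
7602  13080  20718  30876  43914  60192
5478  7638  10158  13038  16278
2160  2520  2880  3240
360  360  360
The fifth differences are constant at 360.
Work back: 2160 − 360 = 1800;  5478 − 1800 = 3678;  7602 − 3678 = 3924;  6236 − 3924 = 2312;  3041 − 2312 = 729

729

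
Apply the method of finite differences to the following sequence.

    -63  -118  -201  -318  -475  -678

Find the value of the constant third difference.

-6

Δ: -55, -83, -117, -157, -203
Δ²: -28, -34, -40, -46
Δ³: -6, -6, -6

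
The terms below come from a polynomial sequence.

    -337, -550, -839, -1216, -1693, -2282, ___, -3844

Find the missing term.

-2995

Using the first 6 terms:
D1: -213, -289, -377, -477, -589
D2: -76, -88, -100, -112
D3: -12, -12, -12
Constant third difference = -12.
Extend forward: -112 − 12 = -124;  -589 − 124 = -713;  -2282 − 713 = -2995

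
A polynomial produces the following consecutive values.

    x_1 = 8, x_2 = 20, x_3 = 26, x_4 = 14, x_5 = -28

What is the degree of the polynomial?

3

Δ: 12, 6, -12, -42
Δ²: -6, -18, -30
Δ³: -12, -12
The third differences are constant, so the polynomial has degree 3.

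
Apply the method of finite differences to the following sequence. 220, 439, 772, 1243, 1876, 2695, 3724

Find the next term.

4987

219, 333, 471, 633, 819, 1029
114, 138, 162, 186, 210
24, 24, 24, 24
Constant third difference = 24, so extend:
210 + 24 = 234;  1029 + 234 = 1263;  3724 + 1263 = 4987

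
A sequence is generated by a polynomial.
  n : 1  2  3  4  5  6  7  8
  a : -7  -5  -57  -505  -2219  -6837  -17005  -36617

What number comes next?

-71055

D1: 2  -52  -448  -1714  -4618  -10168  -19612
D2: -54  -396  -1266  -2904  -5550  -9444
D3: -342  -870  -1638  -2646  -3894
D4: -528  -768  -1008  -1248
D5: -240  -240  -240
The fifth differences are constant (-240).
-1248 − 240 = -1488;  -3894 − 1488 = -5382;  -9444 − 5382 = -14826;  -19612 − 14826 = -34438;  -36617 − 34438 = -71055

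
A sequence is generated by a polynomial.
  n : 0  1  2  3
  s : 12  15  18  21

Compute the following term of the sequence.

3, 3, 3
Constant first difference = 3, so extend:
21 + 3 = 24

24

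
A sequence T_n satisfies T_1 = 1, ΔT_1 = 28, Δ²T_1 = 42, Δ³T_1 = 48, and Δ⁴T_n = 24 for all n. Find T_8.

Build the table forward from the leading diagonal:
D4: 24  24  24  24  24  24  24  24
D3: 48  72  96  120  144  168  192  216
D2: 42  90  162  258  378  522  690  882
D1: 28  70  160  322  580  958  1480  2170
T: 1  29  99  259  581  1161  2119  3599

3599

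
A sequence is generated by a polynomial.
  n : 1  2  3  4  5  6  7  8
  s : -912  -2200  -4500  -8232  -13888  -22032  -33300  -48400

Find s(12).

-163800

First differences: -1288, -2300, -3732, -5656, -8144, -11268, -15100
Second differences: -1012, -1432, -1924, -2488, -3124, -3832
Third differences: -420, -492, -564, -636, -708
Fourth differences: -72, -72, -72, -72
Constant fourth difference = -72, so extend:
-708 − 72 = -780;  -3832 − 780 = -4612;  -15100 − 4612 = -19712;  -48400 − 19712 = -68112
-780 − 72 = -852;  -4612 − 852 = -5464;  -19712 − 5464 = -25176;  -68112 − 25176 = -93288
-852 − 72 = -924;  -5464 − 924 = -6388;  -25176 − 6388 = -31564;  -93288 − 31564 = -124852
-924 − 72 = -996;  -6388 − 996 = -7384;  -31564 − 7384 = -38948;  -124852 − 38948 = -163800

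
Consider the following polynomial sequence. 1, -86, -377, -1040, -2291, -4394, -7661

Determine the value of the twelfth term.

-55736

-87 , -291 , -663 , -1251 , -2103 , -3267
-204 , -372 , -588 , -852 , -1164
-168 , -216 , -264 , -312
-48 , -48 , -48
Fourth differences constant at -48.
-312 − 48 = -360;  -1164 − 360 = -1524;  -3267 − 1524 = -4791;  -7661 − 4791 = -12452
-360 − 48 = -408;  -1524 − 408 = -1932;  -4791 − 1932 = -6723;  -12452 − 6723 = -19175
-408 − 48 = -456;  -1932 − 456 = -2388;  -6723 − 2388 = -9111;  -19175 − 9111 = -28286
-456 − 48 = -504;  -2388 − 504 = -2892;  -9111 − 2892 = -12003;  -28286 − 12003 = -40289
-504 − 48 = -552;  -2892 − 552 = -3444;  -12003 − 3444 = -15447;  -40289 − 15447 = -55736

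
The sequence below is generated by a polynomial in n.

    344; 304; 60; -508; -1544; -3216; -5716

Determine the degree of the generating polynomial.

-40, -244, -568, -1036, -1672, -2500
-204, -324, -468, -636, -828
-120, -144, -168, -192
-24, -24, -24
The fourth differences are constant, so the polynomial has degree 4.

4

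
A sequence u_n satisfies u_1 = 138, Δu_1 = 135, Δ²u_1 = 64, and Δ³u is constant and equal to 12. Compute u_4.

Build the table forward from the leading diagonal:
Third differences: 12, 12, 12, 12
Second differences: 64, 76, 88, 100
First differences: 135, 199, 275, 363
u: 138, 273, 472, 747

747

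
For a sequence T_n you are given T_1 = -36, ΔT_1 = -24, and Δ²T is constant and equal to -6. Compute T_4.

-126

Build the table forward from the leading diagonal:
Second differences: -6  -6  -6  -6
First differences: -24  -30  -36  -42
T: -36  -60  -90  -126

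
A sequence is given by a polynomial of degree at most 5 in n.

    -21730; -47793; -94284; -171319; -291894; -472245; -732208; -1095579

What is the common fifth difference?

Δ: -26063, -46491, -77035, -120575, -180351, -259963, -363371
Δ²: -20428, -30544, -43540, -59776, -79612, -103408
Δ³: -10116, -12996, -16236, -19836, -23796
Δ⁴: -2880, -3240, -3600, -3960
Δ⁵: -360, -360, -360

-360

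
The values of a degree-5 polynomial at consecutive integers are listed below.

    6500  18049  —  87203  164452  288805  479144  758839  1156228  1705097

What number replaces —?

Using the last 7 terms:
77249  124353  190339  279695  397389  548869
47104  65986  89356  117694  151480
18882  23370  28338  33786
4488  4968  5448
480  480
Constant fifth difference = 480.
Extend backward: 4488 − 480 = 4008;  18882 − 4008 = 14874;  47104 − 14874 = 32230;  77249 − 32230 = 45019;  87203 − 45019 = 42184

42184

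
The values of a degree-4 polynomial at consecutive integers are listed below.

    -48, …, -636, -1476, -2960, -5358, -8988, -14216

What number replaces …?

-218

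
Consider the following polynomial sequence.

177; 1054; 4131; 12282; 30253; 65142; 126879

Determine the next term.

D1: 877 , 3077 , 8151 , 17971 , 34889 , 61737
D2: 2200 , 5074 , 9820 , 16918 , 26848
D3: 2874 , 4746 , 7098 , 9930
D4: 1872 , 2352 , 2832
D5: 480 , 480
The fifth differences are constant (480).
2832 + 480 = 3312;  9930 + 3312 = 13242;  26848 + 13242 = 40090;  61737 + 40090 = 101827;  126879 + 101827 = 228706

228706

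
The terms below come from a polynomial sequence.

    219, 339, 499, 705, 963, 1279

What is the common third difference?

6

Δ: 120, 160, 206, 258, 316
Δ²: 40, 46, 52, 58
Δ³: 6, 6, 6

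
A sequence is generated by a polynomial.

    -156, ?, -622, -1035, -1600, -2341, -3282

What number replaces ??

-337

Using the last 5 terms:
Δ: -413, -565, -741, -941
Δ²: -152, -176, -200
Δ³: -24, -24
Constant third difference = -24.
Extend backward: -152 + 24 = -128;  -413 + 128 = -285;  -622 + 285 = -337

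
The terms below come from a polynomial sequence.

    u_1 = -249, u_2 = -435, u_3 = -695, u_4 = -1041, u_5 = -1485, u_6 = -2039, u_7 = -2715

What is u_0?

D1: -186, -260, -346, -444, -554, -676
D2: -74, -86, -98, -110, -122
D3: -12, -12, -12, -12
The third differences are constant at -12.
Work back: -74 + 12 = -62;  -186 + 62 = -124;  -249 + 124 = -125

-125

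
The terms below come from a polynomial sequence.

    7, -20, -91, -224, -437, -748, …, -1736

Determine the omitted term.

-1175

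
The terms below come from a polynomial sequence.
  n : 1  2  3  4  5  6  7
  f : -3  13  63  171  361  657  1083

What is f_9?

D1: 16, 50, 108, 190, 296, 426
D2: 34, 58, 82, 106, 130
D3: 24, 24, 24, 24
Third differences constant at 24.
130 + 24 = 154;  426 + 154 = 580;  1083 + 580 = 1663
154 + 24 = 178;  580 + 178 = 758;  1663 + 758 = 2421

2421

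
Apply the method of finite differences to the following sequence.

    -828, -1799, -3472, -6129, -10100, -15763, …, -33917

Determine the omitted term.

Using the first 6 terms:
D1: -971  -1673  -2657  -3971  -5663
D2: -702  -984  -1314  -1692
D3: -282  -330  -378
D4: -48  -48
Constant fourth difference = -48.
Extend forward: -378 − 48 = -426;  -1692 − 426 = -2118;  -5663 − 2118 = -7781;  -15763 − 7781 = -23544

-23544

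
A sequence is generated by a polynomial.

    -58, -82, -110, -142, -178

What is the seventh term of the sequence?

Δ: -24, -28, -32, -36
Δ²: -4, -4, -4
Constant second difference = -4, so extend:
-36 − 4 = -40;  -178 − 40 = -218
-40 − 4 = -44;  -218 − 44 = -262

-262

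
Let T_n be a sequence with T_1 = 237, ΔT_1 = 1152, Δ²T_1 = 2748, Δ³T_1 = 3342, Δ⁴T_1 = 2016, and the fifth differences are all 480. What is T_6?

Build the table forward from the leading diagonal:
Fifth differences: 480  480  480  480  480  480
Fourth differences: 2016  2496  2976  3456  3936  4416
Third differences: 3342  5358  7854  10830  14286  18222
Second differences: 2748  6090  11448  19302  30132  44418
First differences: 1152  3900  9990  21438  40740  70872
T: 237  1389  5289  15279  36717  77457

77457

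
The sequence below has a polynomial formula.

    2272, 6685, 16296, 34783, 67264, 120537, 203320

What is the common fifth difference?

240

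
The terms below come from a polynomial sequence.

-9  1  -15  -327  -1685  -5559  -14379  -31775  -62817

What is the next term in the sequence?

D1: 10, -16, -312, -1358, -3874, -8820, -17396, -31042
D2: -26, -296, -1046, -2516, -4946, -8576, -13646
D3: -270, -750, -1470, -2430, -3630, -5070
D4: -480, -720, -960, -1200, -1440
D5: -240, -240, -240, -240
Fifth differences constant at -240.
-1440 − 240 = -1680;  -5070 − 1680 = -6750;  -13646 − 6750 = -20396;  -31042 − 20396 = -51438;  -62817 − 51438 = -114255

-114255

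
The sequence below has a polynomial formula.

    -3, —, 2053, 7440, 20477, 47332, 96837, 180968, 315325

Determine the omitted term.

Using the last 7 terms:
5387, 13037, 26855, 49505, 84131, 134357
7650, 13818, 22650, 34626, 50226
6168, 8832, 11976, 15600
2664, 3144, 3624
480, 480
Constant fifth difference = 480.
Extend backward: 2664 − 480 = 2184;  6168 − 2184 = 3984;  7650 − 3984 = 3666;  5387 − 3666 = 1721;  2053 − 1721 = 332

332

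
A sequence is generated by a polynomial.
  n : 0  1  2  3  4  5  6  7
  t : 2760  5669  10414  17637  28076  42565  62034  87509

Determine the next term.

120112

Δ: 2909  4745  7223  10439  14489  19469  25475
Δ²: 1836  2478  3216  4050  4980  6006
Δ³: 642  738  834  930  1026
Δ⁴: 96  96  96  96
Fourth differences constant at 96.
1026 + 96 = 1122;  6006 + 1122 = 7128;  25475 + 7128 = 32603;  87509 + 32603 = 120112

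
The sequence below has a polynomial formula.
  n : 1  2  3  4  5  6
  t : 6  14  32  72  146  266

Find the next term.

First differences: 8, 18, 40, 74, 120
Second differences: 10, 22, 34, 46
Third differences: 12, 12, 12
Constant third difference = 12, so extend:
46 + 12 = 58;  120 + 58 = 178;  266 + 178 = 444

444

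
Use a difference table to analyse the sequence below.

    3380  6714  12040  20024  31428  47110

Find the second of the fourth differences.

96

First differences: 3334, 5326, 7984, 11404, 15682
Second differences: 1992, 2658, 3420, 4278
Third differences: 666, 762, 858
Fourth differences: 96, 96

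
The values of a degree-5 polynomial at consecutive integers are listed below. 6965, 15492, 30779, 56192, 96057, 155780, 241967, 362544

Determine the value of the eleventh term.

8527, 15287, 25413, 39865, 59723, 86187, 120577
6760, 10126, 14452, 19858, 26464, 34390
3366, 4326, 5406, 6606, 7926
960, 1080, 1200, 1320
120, 120, 120
Constant fifth difference = 120, so extend:
1320 + 120 = 1440;  7926 + 1440 = 9366;  34390 + 9366 = 43756;  120577 + 43756 = 164333;  362544 + 164333 = 526877
1440 + 120 = 1560;  9366 + 1560 = 10926;  43756 + 10926 = 54682;  164333 + 54682 = 219015;  526877 + 219015 = 745892
1560 + 120 = 1680;  10926 + 1680 = 12606;  54682 + 12606 = 67288;  219015 + 67288 = 286303;  745892 + 286303 = 1032195

1032195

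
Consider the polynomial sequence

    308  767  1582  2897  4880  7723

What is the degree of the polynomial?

4

D1: 459, 815, 1315, 1983, 2843
D2: 356, 500, 668, 860
D3: 144, 168, 192
D4: 24, 24
The fourth differences are constant, so the polynomial has degree 4.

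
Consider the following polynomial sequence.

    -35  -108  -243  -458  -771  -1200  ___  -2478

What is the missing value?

-1763

Using the first 6 terms:
D1: -73, -135, -215, -313, -429
D2: -62, -80, -98, -116
D3: -18, -18, -18
Constant third difference = -18.
Extend forward: -116 − 18 = -134;  -429 − 134 = -563;  -1200 − 563 = -1763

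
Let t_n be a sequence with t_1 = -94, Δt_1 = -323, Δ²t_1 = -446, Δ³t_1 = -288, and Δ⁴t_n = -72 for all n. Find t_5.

-5286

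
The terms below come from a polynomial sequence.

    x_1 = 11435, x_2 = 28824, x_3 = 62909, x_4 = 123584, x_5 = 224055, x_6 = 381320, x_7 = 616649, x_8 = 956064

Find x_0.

3680

17389, 34085, 60675, 100471, 157265, 235329, 339415
16696, 26590, 39796, 56794, 78064, 104086
9894, 13206, 16998, 21270, 26022
3312, 3792, 4272, 4752
480, 480, 480
The fifth differences are constant at 480.
Work back: 3312 − 480 = 2832;  9894 − 2832 = 7062;  16696 − 7062 = 9634;  17389 − 9634 = 7755;  11435 − 7755 = 3680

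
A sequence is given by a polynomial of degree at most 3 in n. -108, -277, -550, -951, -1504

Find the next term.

-2233

First differences: -169 , -273 , -401 , -553
Second differences: -104 , -128 , -152
Third differences: -24 , -24
Constant third difference = -24, so extend:
-152 − 24 = -176;  -553 − 176 = -729;  -1504 − 729 = -2233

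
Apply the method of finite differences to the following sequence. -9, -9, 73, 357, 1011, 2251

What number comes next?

Δ: 0 , 82 , 284 , 654 , 1240
Δ²: 82 , 202 , 370 , 586
Δ³: 120 , 168 , 216
Δ⁴: 48 , 48
Fourth differences constant at 48.
216 + 48 = 264;  586 + 264 = 850;  1240 + 850 = 2090;  2251 + 2090 = 4341

4341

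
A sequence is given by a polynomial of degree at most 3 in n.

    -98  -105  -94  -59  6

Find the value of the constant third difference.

Δ: -7, 11, 35, 65
Δ²: 18, 24, 30
Δ³: 6, 6

6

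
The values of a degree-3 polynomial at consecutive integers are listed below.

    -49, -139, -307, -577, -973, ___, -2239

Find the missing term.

Using the first 5 terms:
D1: -90, -168, -270, -396
D2: -78, -102, -126
D3: -24, -24
Constant third difference = -24.
Extend forward: -126 − 24 = -150;  -396 − 150 = -546;  -973 − 546 = -1519

-1519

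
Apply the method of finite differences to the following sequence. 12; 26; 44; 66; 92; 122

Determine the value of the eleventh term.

332

D1: 14, 18, 22, 26, 30
D2: 4, 4, 4, 4
Second differences constant at 4.
30 + 4 = 34;  122 + 34 = 156
34 + 4 = 38;  156 + 38 = 194
38 + 4 = 42;  194 + 42 = 236
42 + 4 = 46;  236 + 46 = 282
46 + 4 = 50;  282 + 50 = 332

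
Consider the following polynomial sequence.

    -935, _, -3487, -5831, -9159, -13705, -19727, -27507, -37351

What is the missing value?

Using the last 7 terms:
-2344  -3328  -4546  -6022  -7780  -9844
-984  -1218  -1476  -1758  -2064
-234  -258  -282  -306
-24  -24  -24
Constant fourth difference = -24.
Extend backward: -234 + 24 = -210;  -984 + 210 = -774;  -2344 + 774 = -1570;  -3487 + 1570 = -1917

-1917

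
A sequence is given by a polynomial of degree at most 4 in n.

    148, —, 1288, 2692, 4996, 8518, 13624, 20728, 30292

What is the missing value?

514

Using the last 7 terms:
D1: 1404, 2304, 3522, 5106, 7104, 9564
D2: 900, 1218, 1584, 1998, 2460
D3: 318, 366, 414, 462
D4: 48, 48, 48
Constant fourth difference = 48.
Extend backward: 318 − 48 = 270;  900 − 270 = 630;  1404 − 630 = 774;  1288 − 774 = 514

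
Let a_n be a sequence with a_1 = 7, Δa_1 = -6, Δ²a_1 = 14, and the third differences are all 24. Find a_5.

163

Build the table forward from the leading diagonal:
Third differences: 24, 24, 24, 24, 24
Second differences: 14, 38, 62, 86, 110
First differences: -6, 8, 46, 108, 194
a: 7, 1, 9, 55, 163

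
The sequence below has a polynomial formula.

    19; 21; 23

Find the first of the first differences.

2

First differences: 2, 2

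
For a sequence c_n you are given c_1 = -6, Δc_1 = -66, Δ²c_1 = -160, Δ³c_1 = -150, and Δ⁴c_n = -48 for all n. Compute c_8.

-10758

Build the table forward from the leading diagonal:
D4: -48, -48, -48, -48, -48, -48, -48, -48
D3: -150, -198, -246, -294, -342, -390, -438, -486
D2: -160, -310, -508, -754, -1048, -1390, -1780, -2218
D1: -66, -226, -536, -1044, -1798, -2846, -4236, -6016
c: -6, -72, -298, -834, -1878, -3676, -6522, -10758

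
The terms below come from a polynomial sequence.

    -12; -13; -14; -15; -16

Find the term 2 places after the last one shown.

-1, -1, -1, -1
Constant first difference = -1, so extend:
-16 − 1 = -17
-17 − 1 = -18

-18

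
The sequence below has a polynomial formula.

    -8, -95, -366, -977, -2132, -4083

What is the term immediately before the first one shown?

First differences: -87  -271  -611  -1155  -1951
Second differences: -184  -340  -544  -796
Third differences: -156  -204  -252
Fourth differences: -48  -48
The fourth differences are constant at -48.
Work back: -156 + 48 = -108;  -184 + 108 = -76;  -87 + 76 = -11;  -8 + 11 = 3

3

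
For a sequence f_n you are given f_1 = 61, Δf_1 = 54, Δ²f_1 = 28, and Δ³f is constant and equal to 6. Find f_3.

Build the table forward from the leading diagonal:
Δ³: 6, 6, 6
Δ²: 28, 34, 40
Δ: 54, 82, 116
f: 61, 115, 197

197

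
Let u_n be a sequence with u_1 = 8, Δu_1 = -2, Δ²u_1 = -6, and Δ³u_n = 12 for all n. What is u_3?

Build the table forward from the leading diagonal:
D3: 12, 12, 12
D2: -6, 6, 18
D1: -2, -8, -2
u: 8, 6, -2

-2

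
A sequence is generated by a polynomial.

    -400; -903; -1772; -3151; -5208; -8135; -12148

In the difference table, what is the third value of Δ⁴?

Δ: -503, -869, -1379, -2057, -2927, -4013
Δ²: -366, -510, -678, -870, -1086
Δ³: -144, -168, -192, -216
Δ⁴: -24, -24, -24

-24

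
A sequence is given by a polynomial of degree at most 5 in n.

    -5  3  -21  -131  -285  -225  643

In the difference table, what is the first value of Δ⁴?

Δ: 8, -24, -110, -154, 60, 868
Δ²: -32, -86, -44, 214, 808
Δ³: -54, 42, 258, 594
Δ⁴: 96, 216, 336
Δ⁵: 120, 120

96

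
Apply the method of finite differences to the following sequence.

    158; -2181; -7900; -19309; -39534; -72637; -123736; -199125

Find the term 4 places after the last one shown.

Δ: -2339 , -5719 , -11409 , -20225 , -33103 , -51099 , -75389
Δ²: -3380 , -5690 , -8816 , -12878 , -17996 , -24290
Δ³: -2310 , -3126 , -4062 , -5118 , -6294
Δ⁴: -816 , -936 , -1056 , -1176
Δ⁵: -120 , -120 , -120
The fifth differences are constant (-120).
-1176 − 120 = -1296;  -6294 − 1296 = -7590;  -24290 − 7590 = -31880;  -75389 − 31880 = -107269;  -199125 − 107269 = -306394
-1296 − 120 = -1416;  -7590 − 1416 = -9006;  -31880 − 9006 = -40886;  -107269 − 40886 = -148155;  -306394 − 148155 = -454549
-1416 − 120 = -1536;  -9006 − 1536 = -10542;  -40886 − 10542 = -51428;  -148155 − 51428 = -199583;  -454549 − 199583 = -654132
-1536 − 120 = -1656;  -10542 − 1656 = -12198;  -51428 − 12198 = -63626;  -199583 − 63626 = -263209;  -654132 − 263209 = -917341

-917341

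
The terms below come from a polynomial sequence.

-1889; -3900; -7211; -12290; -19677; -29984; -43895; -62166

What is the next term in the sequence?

-85625

Δ: -2011  -3311  -5079  -7387  -10307  -13911  -18271
Δ²: -1300  -1768  -2308  -2920  -3604  -4360
Δ³: -468  -540  -612  -684  -756
Δ⁴: -72  -72  -72  -72
The fourth differences are constant (-72).
-756 − 72 = -828;  -4360 − 828 = -5188;  -18271 − 5188 = -23459;  -62166 − 23459 = -85625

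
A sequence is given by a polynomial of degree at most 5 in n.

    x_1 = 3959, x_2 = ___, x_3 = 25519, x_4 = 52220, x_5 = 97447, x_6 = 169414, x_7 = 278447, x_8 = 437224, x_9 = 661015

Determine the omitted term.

Using the last 7 terms:
D1: 26701  45227  71967  109033  158777  223791
D2: 18526  26740  37066  49744  65014
D3: 8214  10326  12678  15270
D4: 2112  2352  2592
D5: 240  240
Constant fifth difference = 240.
Extend backward: 2112 − 240 = 1872;  8214 − 1872 = 6342;  18526 − 6342 = 12184;  26701 − 12184 = 14517;  25519 − 14517 = 11002

11002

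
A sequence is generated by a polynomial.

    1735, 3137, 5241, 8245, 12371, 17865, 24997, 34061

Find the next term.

45375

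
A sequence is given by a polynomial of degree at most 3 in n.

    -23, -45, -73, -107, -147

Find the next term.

-193

First differences: -22  -28  -34  -40
Second differences: -6  -6  -6
The second differences are constant (-6).
-40 − 6 = -46;  -147 − 46 = -193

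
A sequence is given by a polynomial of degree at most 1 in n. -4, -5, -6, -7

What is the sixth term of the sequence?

First differences: -1, -1, -1
First differences constant at -1.
-7 − 1 = -8
-8 − 1 = -9

-9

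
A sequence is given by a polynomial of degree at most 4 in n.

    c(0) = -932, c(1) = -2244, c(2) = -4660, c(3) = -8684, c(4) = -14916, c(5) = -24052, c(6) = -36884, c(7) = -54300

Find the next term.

-77284

First differences: -1312  -2416  -4024  -6232  -9136  -12832  -17416
Second differences: -1104  -1608  -2208  -2904  -3696  -4584
Third differences: -504  -600  -696  -792  -888
Fourth differences: -96  -96  -96  -96
Fourth differences constant at -96.
-888 − 96 = -984;  -4584 − 984 = -5568;  -17416 − 5568 = -22984;  -54300 − 22984 = -77284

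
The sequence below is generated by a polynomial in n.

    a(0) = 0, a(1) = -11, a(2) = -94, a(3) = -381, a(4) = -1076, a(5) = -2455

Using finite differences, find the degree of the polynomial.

4

Δ: -11, -83, -287, -695, -1379
Δ²: -72, -204, -408, -684
Δ³: -132, -204, -276
Δ⁴: -72, -72
The fourth differences are constant, so the polynomial has degree 4.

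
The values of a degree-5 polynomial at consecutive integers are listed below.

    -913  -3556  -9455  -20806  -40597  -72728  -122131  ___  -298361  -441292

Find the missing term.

Using the first 7 terms:
First differences: -2643  -5899  -11351  -19791  -32131  -49403
Second differences: -3256  -5452  -8440  -12340  -17272
Third differences: -2196  -2988  -3900  -4932
Fourth differences: -792  -912  -1032
Fifth differences: -120  -120
Constant fifth difference = -120.
Extend forward: -1032 − 120 = -1152;  -4932 − 1152 = -6084;  -17272 − 6084 = -23356;  -49403 − 23356 = -72759;  -122131 − 72759 = -194890

-194890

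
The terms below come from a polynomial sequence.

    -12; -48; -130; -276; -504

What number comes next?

-832

First differences: -36 , -82 , -146 , -228
Second differences: -46 , -64 , -82
Third differences: -18 , -18
Constant third difference = -18, so extend:
-82 − 18 = -100;  -228 − 100 = -328;  -504 − 328 = -832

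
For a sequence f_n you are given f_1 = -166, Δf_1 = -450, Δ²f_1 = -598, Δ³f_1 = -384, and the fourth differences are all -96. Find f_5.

Build the table forward from the leading diagonal:
D4: -96  -96  -96  -96  -96
D3: -384  -480  -576  -672  -768
D2: -598  -982  -1462  -2038  -2710
D1: -450  -1048  -2030  -3492  -5530
f: -166  -616  -1664  -3694  -7186

-7186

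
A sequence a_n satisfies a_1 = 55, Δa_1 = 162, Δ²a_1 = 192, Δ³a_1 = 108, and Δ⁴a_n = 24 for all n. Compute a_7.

6427

Build the table forward from the leading diagonal:
Fourth differences: 24, 24, 24, 24, 24, 24, 24
Third differences: 108, 132, 156, 180, 204, 228, 252
Second differences: 192, 300, 432, 588, 768, 972, 1200
First differences: 162, 354, 654, 1086, 1674, 2442, 3414
a: 55, 217, 571, 1225, 2311, 3985, 6427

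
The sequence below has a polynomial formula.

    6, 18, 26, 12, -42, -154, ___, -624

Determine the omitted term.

Using the first 6 terms:
First differences: 12, 8, -14, -54, -112
Second differences: -4, -22, -40, -58
Third differences: -18, -18, -18
Constant third difference = -18.
Extend forward: -58 − 18 = -76;  -112 − 76 = -188;  -154 − 188 = -342

-342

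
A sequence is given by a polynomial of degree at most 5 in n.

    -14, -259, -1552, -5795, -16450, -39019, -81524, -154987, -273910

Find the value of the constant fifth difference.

-480

First differences: -245, -1293, -4243, -10655, -22569, -42505, -73463, -118923
Second differences: -1048, -2950, -6412, -11914, -19936, -30958, -45460
Third differences: -1902, -3462, -5502, -8022, -11022, -14502
Fourth differences: -1560, -2040, -2520, -3000, -3480
Fifth differences: -480, -480, -480, -480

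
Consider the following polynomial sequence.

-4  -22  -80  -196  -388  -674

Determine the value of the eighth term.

First differences: -18 , -58 , -116 , -192 , -286
Second differences: -40 , -58 , -76 , -94
Third differences: -18 , -18 , -18
Third differences constant at -18.
-94 − 18 = -112;  -286 − 112 = -398;  -674 − 398 = -1072
-112 − 18 = -130;  -398 − 130 = -528;  -1072 − 528 = -1600

-1600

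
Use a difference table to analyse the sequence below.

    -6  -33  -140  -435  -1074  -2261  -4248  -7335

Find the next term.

-27 , -107 , -295 , -639 , -1187 , -1987 , -3087
-80 , -188 , -344 , -548 , -800 , -1100
-108 , -156 , -204 , -252 , -300
-48 , -48 , -48 , -48
The fourth differences are constant (-48).
-300 − 48 = -348;  -1100 − 348 = -1448;  -3087 − 1448 = -4535;  -7335 − 4535 = -11870

-11870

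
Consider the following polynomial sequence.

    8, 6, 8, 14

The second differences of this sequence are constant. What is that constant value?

4

First differences: -2, 2, 6
Second differences: 4, 4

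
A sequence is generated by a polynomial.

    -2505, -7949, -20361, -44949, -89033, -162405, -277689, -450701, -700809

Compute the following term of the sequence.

D1: -5444, -12412, -24588, -44084, -73372, -115284, -173012, -250108
D2: -6968, -12176, -19496, -29288, -41912, -57728, -77096
D3: -5208, -7320, -9792, -12624, -15816, -19368
D4: -2112, -2472, -2832, -3192, -3552
D5: -360, -360, -360, -360
Fifth differences constant at -360.
-3552 − 360 = -3912;  -19368 − 3912 = -23280;  -77096 − 23280 = -100376;  -250108 − 100376 = -350484;  -700809 − 350484 = -1051293

-1051293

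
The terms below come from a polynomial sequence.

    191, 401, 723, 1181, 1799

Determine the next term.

2601

210 , 322 , 458 , 618
112 , 136 , 160
24 , 24
Third differences constant at 24.
160 + 24 = 184;  618 + 184 = 802;  1799 + 802 = 2601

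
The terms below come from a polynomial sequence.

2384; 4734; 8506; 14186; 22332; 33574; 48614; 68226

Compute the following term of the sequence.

First differences: 2350 , 3772 , 5680 , 8146 , 11242 , 15040 , 19612
Second differences: 1422 , 1908 , 2466 , 3096 , 3798 , 4572
Third differences: 486 , 558 , 630 , 702 , 774
Fourth differences: 72 , 72 , 72 , 72
Constant fourth difference = 72, so extend:
774 + 72 = 846;  4572 + 846 = 5418;  19612 + 5418 = 25030;  68226 + 25030 = 93256

93256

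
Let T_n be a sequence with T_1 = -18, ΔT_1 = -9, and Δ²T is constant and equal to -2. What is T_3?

Build the table forward from the leading diagonal:
Δ²: -2  -2  -2
Δ: -9  -11  -13
T: -18  -27  -38

-38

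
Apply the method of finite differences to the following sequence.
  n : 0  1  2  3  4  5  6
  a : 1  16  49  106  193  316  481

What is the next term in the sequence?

First differences: 15 , 33 , 57 , 87 , 123 , 165
Second differences: 18 , 24 , 30 , 36 , 42
Third differences: 6 , 6 , 6 , 6
Third differences constant at 6.
42 + 6 = 48;  165 + 48 = 213;  481 + 213 = 694

694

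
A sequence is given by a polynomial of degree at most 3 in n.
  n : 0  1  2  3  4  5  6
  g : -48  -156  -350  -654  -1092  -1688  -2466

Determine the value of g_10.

-7878

Δ: -108, -194, -304, -438, -596, -778
Δ²: -86, -110, -134, -158, -182
Δ³: -24, -24, -24, -24
The third differences are constant (-24).
-182 − 24 = -206;  -778 − 206 = -984;  -2466 − 984 = -3450
-206 − 24 = -230;  -984 − 230 = -1214;  -3450 − 1214 = -4664
-230 − 24 = -254;  -1214 − 254 = -1468;  -4664 − 1468 = -6132
-254 − 24 = -278;  -1468 − 278 = -1746;  -6132 − 1746 = -7878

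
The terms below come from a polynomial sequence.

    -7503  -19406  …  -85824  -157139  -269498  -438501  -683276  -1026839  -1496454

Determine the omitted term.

-43121

Using the last 7 terms:
First differences: -71315  -112359  -169003  -244775  -343563  -469615
Second differences: -41044  -56644  -75772  -98788  -126052
Third differences: -15600  -19128  -23016  -27264
Fourth differences: -3528  -3888  -4248
Fifth differences: -360  -360
Constant fifth difference = -360.
Extend backward: -3528 + 360 = -3168;  -15600 + 3168 = -12432;  -41044 + 12432 = -28612;  -71315 + 28612 = -42703;  -85824 + 42703 = -43121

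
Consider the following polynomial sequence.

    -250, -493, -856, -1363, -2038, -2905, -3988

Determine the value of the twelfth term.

Δ: -243, -363, -507, -675, -867, -1083
Δ²: -120, -144, -168, -192, -216
Δ³: -24, -24, -24, -24
The third differences are constant (-24).
-216 − 24 = -240;  -1083 − 240 = -1323;  -3988 − 1323 = -5311
-240 − 24 = -264;  -1323 − 264 = -1587;  -5311 − 1587 = -6898
-264 − 24 = -288;  -1587 − 288 = -1875;  -6898 − 1875 = -8773
-288 − 24 = -312;  -1875 − 312 = -2187;  -8773 − 2187 = -10960
-312 − 24 = -336;  -2187 − 336 = -2523;  -10960 − 2523 = -13483

-13483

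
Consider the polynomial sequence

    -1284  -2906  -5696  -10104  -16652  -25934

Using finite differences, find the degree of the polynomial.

Δ: -1622, -2790, -4408, -6548, -9282
Δ²: -1168, -1618, -2140, -2734
Δ³: -450, -522, -594
Δ⁴: -72, -72
The fourth differences are constant, so the polynomial has degree 4.

4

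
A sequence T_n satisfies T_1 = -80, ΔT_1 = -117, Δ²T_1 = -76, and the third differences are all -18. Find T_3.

Build the table forward from the leading diagonal:
Δ³: -18, -18, -18
Δ²: -76, -94, -112
Δ: -117, -193, -287
T: -80, -197, -390

-390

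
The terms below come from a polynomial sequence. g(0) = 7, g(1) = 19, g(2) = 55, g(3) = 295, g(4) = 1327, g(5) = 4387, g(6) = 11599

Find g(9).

Δ: 12, 36, 240, 1032, 3060, 7212
Δ²: 24, 204, 792, 2028, 4152
Δ³: 180, 588, 1236, 2124
Δ⁴: 408, 648, 888
Δ⁵: 240, 240
Fifth differences constant at 240.
888 + 240 = 1128;  2124 + 1128 = 3252;  4152 + 3252 = 7404;  7212 + 7404 = 14616;  11599 + 14616 = 26215
1128 + 240 = 1368;  3252 + 1368 = 4620;  7404 + 4620 = 12024;  14616 + 12024 = 26640;  26215 + 26640 = 52855
1368 + 240 = 1608;  4620 + 1608 = 6228;  12024 + 6228 = 18252;  26640 + 18252 = 44892;  52855 + 44892 = 97747

97747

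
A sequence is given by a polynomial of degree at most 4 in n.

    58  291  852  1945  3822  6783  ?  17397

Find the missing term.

11176

Using the first 6 terms:
233, 561, 1093, 1877, 2961
328, 532, 784, 1084
204, 252, 300
48, 48
Constant fourth difference = 48.
Extend forward: 300 + 48 = 348;  1084 + 348 = 1432;  2961 + 1432 = 4393;  6783 + 4393 = 11176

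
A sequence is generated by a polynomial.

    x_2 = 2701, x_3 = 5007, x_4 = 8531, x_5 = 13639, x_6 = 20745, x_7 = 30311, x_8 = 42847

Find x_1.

1295

Δ: 2306  3524  5108  7106  9566  12536
Δ²: 1218  1584  1998  2460  2970
Δ³: 366  414  462  510
Δ⁴: 48  48  48
The fourth differences are constant at 48.
Work back: 366 − 48 = 318;  1218 − 318 = 900;  2306 − 900 = 1406;  2701 − 1406 = 1295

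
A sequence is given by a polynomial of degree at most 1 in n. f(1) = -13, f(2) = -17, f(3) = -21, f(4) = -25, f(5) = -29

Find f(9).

Δ: -4  -4  -4  -4
The first differences are constant (-4).
-29 − 4 = -33
-33 − 4 = -37
-37 − 4 = -41
-41 − 4 = -45

-45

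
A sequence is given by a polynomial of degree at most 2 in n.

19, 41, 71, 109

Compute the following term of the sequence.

22  30  38
8  8
Constant second difference = 8, so extend:
38 + 8 = 46;  109 + 46 = 155

155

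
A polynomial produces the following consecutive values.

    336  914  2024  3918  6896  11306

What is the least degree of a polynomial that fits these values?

4

578, 1110, 1894, 2978, 4410
532, 784, 1084, 1432
252, 300, 348
48, 48
The fourth differences are constant, so the polynomial has degree 4.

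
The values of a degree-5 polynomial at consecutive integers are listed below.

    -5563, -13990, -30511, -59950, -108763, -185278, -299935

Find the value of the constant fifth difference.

D1: -8427, -16521, -29439, -48813, -76515, -114657
D2: -8094, -12918, -19374, -27702, -38142
D3: -4824, -6456, -8328, -10440
D4: -1632, -1872, -2112
D5: -240, -240

-240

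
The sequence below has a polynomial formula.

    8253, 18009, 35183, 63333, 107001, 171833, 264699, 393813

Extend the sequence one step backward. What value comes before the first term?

Δ: 9756, 17174, 28150, 43668, 64832, 92866, 129114
Δ²: 7418, 10976, 15518, 21164, 28034, 36248
Δ³: 3558, 4542, 5646, 6870, 8214
Δ⁴: 984, 1104, 1224, 1344
Δ⁵: 120, 120, 120
The fifth differences are constant at 120.
Work back: 984 − 120 = 864;  3558 − 864 = 2694;  7418 − 2694 = 4724;  9756 − 4724 = 5032;  8253 − 5032 = 3221

3221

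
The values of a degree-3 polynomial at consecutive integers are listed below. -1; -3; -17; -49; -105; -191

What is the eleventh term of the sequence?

-2, -14, -32, -56, -86
-12, -18, -24, -30
-6, -6, -6
The third differences are constant (-6).
-30 − 6 = -36;  -86 − 36 = -122;  -191 − 122 = -313
-36 − 6 = -42;  -122 − 42 = -164;  -313 − 164 = -477
-42 − 6 = -48;  -164 − 48 = -212;  -477 − 212 = -689
-48 − 6 = -54;  -212 − 54 = -266;  -689 − 266 = -955
-54 − 6 = -60;  -266 − 60 = -326;  -955 − 326 = -1281

-1281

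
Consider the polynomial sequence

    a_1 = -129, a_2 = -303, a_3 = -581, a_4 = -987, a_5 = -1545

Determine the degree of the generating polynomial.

3

-174, -278, -406, -558
-104, -128, -152
-24, -24
The third differences are constant, so the polynomial has degree 3.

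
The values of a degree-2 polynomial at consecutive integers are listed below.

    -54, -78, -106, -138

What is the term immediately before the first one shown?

D1: -24, -28, -32
D2: -4, -4
The second differences are constant at -4.
Work back: -24 + 4 = -20;  -54 + 20 = -34

-34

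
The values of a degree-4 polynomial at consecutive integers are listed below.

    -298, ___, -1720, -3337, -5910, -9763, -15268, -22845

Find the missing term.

Using the last 6 terms:
First differences: -1617  -2573  -3853  -5505  -7577
Second differences: -956  -1280  -1652  -2072
Third differences: -324  -372  -420
Fourth differences: -48  -48
Constant fourth difference = -48.
Extend backward: -324 + 48 = -276;  -956 + 276 = -680;  -1617 + 680 = -937;  -1720 + 937 = -783

-783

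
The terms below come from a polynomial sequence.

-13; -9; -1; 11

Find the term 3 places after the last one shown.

First differences: 4, 8, 12
Second differences: 4, 4
The second differences are constant (4).
12 + 4 = 16;  11 + 16 = 27
16 + 4 = 20;  27 + 20 = 47
20 + 4 = 24;  47 + 24 = 71

71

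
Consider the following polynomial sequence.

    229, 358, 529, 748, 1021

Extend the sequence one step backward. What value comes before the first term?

D1: 129, 171, 219, 273
D2: 42, 48, 54
D3: 6, 6
The third differences are constant at 6.
Work back: 42 − 6 = 36;  129 − 36 = 93;  229 − 93 = 136

136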